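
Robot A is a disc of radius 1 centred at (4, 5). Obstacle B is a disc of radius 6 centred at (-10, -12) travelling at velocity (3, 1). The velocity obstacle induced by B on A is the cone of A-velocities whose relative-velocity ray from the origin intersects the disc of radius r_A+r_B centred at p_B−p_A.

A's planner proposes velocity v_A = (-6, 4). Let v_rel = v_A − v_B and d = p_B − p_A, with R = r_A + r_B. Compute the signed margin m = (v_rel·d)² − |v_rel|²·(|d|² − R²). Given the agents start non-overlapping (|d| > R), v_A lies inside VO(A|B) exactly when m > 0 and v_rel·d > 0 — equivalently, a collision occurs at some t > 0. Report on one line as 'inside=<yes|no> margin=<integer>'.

d = (-14, -17),  |d|² = 485;  R = 1+6 = 7,  c = 485−7² = 436
v_rel = (-9, 3),  |v_rel|² = 90;  v_rel·d = (-9)·(-14) + (3)·(-17) = 75
90·t² − 150·t + 436 = 0  ⇒  m = 75² − 90·436 = -33615
m = -33615 < 0,  v_rel·d = 75 > 0  ⇒  outside

inside=no margin=-33615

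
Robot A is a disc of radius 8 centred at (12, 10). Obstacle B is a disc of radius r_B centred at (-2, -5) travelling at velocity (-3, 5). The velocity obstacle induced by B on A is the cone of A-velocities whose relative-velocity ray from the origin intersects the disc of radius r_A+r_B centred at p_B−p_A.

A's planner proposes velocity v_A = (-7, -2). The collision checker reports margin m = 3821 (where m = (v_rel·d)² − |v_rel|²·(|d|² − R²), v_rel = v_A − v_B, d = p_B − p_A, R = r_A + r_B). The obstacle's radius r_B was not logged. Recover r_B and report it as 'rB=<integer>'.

m = 3821
d = (-14, -15);  v_rel = (-4, -7),  |v_rel|² = 65
v_rel×d = (-4)·(-15) − (-7)·(-14) = -38
since m = R²·65 − (-38)²:  R² = (1444 + 3821) / 65 = 81
R = √81 = 9  ⇒  r_B = 9 − 8 = 1

rB=1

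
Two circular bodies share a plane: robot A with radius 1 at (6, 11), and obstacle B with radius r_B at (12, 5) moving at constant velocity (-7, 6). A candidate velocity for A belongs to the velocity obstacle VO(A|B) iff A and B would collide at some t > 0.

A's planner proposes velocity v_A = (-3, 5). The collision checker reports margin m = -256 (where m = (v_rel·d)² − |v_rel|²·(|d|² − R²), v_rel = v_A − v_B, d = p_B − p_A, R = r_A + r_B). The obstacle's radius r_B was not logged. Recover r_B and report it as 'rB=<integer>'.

m = -256
d = (6, -6);  v_rel = (4, -1),  |v_rel|² = 17
v_rel×d = (4)·(-6) − (-1)·(6) = -18
since m = R²·17 − (-18)²:  R² = (324 + -256) / 17 = 4
R = √4 = 2  ⇒  r_B = 2 − 1 = 1

rB=1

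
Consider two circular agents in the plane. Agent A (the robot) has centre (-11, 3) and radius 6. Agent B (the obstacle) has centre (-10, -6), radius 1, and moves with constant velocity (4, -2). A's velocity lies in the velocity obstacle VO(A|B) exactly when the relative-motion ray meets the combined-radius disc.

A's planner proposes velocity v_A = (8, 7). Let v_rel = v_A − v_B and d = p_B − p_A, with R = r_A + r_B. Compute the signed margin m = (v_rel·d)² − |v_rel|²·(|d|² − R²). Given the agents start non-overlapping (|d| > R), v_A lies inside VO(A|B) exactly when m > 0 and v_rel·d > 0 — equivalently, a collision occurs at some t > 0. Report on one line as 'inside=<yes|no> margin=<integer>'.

d = (1, -9),  |d|² = 82;  R = 6+1 = 7,  c = 82−7² = 33
v_rel = (4, 9),  |v_rel|² = 97;  v_rel·d = (4)·(1) + (9)·(-9) = -77
97·t² + 154·t + 33 = 0  ⇒  m = (-77)² − 97·33 = 2728
m = 2728 > 0,  v_rel·d = -77 < 0  ⇒  outside

inside=no margin=2728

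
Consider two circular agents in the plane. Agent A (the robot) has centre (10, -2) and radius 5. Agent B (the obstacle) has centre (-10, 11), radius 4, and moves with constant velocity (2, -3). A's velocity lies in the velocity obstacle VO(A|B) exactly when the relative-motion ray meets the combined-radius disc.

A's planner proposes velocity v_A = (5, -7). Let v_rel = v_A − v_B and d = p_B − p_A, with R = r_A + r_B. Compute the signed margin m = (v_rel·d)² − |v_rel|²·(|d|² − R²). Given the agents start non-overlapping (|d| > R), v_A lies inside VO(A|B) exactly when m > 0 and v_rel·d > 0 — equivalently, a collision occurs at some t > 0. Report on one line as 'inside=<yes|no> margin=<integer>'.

d = (-20, 13),  |d|² = 569;  R = 5+4 = 9,  c = 569−9² = 488
v_rel = (3, -4),  |v_rel|² = 25;  v_rel·d = (3)·(-20) + (-4)·(13) = -112
25·t² + 224·t + 488 = 0  ⇒  m = (-112)² − 25·488 = 344
m = 344 > 0,  v_rel·d = -112 < 0  ⇒  outside

inside=no margin=344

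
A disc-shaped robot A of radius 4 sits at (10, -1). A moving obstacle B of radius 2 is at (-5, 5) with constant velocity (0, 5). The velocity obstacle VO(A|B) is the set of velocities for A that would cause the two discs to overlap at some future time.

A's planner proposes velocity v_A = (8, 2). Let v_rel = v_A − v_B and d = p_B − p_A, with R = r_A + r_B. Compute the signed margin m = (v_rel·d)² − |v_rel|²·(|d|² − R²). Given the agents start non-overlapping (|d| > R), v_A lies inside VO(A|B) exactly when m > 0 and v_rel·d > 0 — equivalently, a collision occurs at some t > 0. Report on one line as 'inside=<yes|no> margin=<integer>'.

d = (-15, 6),  |d|² = 261;  R = 4+2 = 6,  c = 261−6² = 225
v_rel = (8, -3),  |v_rel|² = 73;  v_rel·d = (8)·(-15) + (-3)·(6) = -138
73·t² + 276·t + 225 = 0  ⇒  m = (-138)² − 73·225 = 2619
m = 2619 > 0,  v_rel·d = -138 < 0  ⇒  outside

inside=no margin=2619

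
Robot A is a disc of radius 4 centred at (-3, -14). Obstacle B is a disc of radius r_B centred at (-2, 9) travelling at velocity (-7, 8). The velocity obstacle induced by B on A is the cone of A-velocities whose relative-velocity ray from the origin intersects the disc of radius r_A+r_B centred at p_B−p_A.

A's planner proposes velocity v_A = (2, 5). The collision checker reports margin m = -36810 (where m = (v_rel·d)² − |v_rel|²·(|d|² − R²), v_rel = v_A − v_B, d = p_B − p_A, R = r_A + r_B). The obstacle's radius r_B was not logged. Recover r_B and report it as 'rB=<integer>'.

m = -36810
d = (1, 23);  v_rel = (9, -3),  |v_rel|² = 90
v_rel×d = (9)·(23) − (-3)·(1) = 210
since m = R²·90 − 210²:  R² = (44100 + -36810) / 90 = 81
R = √81 = 9  ⇒  r_B = 9 − 4 = 5

rB=5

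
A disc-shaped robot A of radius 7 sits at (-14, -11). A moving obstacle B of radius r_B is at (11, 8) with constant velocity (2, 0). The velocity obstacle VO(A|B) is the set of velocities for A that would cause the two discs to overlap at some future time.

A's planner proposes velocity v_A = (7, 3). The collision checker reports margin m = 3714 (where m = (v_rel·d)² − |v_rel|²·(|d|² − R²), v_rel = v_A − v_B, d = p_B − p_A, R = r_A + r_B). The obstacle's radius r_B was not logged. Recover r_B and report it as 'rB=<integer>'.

m = 3714
d = (25, 19);  v_rel = (5, 3),  |v_rel|² = 34
v_rel×d = (5)·(19) − (3)·(25) = 20
since m = R²·34 − 20²:  R² = (400 + 3714) / 34 = 121
R = √121 = 11  ⇒  r_B = 11 − 7 = 4

rB=4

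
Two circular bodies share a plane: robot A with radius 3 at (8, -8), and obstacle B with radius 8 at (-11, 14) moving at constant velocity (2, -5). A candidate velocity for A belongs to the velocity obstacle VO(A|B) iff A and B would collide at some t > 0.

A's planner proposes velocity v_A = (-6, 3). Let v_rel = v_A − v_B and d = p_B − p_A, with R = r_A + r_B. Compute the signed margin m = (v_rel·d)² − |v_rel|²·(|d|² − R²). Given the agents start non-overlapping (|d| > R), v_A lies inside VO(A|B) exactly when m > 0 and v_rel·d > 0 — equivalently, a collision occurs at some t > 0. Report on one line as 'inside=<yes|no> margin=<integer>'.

d = (-19, 22),  |d|² = 845;  R = 3+8 = 11,  c = 845−11² = 724
v_rel = (-8, 8),  |v_rel|² = 128;  v_rel·d = (-8)·(-19) + (8)·(22) = 328
128·t² − 656·t + 724 = 0  ⇒  m = 328² − 128·724 = 14912
m = 14912 > 0,  v_rel·d = 328 > 0  ⇒  inside

inside=yes margin=14912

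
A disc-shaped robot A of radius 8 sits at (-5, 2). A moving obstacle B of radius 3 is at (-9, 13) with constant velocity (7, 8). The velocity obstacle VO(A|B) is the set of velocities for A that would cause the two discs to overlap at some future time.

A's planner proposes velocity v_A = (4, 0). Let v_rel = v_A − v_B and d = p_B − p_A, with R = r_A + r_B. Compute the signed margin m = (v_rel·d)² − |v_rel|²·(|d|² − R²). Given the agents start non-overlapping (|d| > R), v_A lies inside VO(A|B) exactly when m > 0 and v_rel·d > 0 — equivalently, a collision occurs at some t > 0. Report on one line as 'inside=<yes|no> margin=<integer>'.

d = (-4, 11),  |d|² = 137;  R = 8+3 = 11,  c = 137−11² = 16
v_rel = (-3, -8),  |v_rel|² = 73;  v_rel·d = (-3)·(-4) + (-8)·(11) = -76
73·t² + 152·t + 16 = 0  ⇒  m = (-76)² − 73·16 = 4608
m = 4608 > 0,  v_rel·d = -76 < 0  ⇒  outside

inside=no margin=4608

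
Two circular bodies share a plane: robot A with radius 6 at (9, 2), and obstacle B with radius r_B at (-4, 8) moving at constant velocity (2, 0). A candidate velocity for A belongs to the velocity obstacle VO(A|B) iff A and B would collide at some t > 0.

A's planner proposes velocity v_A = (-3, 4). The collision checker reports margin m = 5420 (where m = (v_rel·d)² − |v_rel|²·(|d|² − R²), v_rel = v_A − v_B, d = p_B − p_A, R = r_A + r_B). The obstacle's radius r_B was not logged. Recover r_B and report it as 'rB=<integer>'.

m = 5420
d = (-13, 6);  v_rel = (-5, 4),  |v_rel|² = 41
v_rel×d = (-5)·(6) − (4)·(-13) = 22
since m = R²·41 − 22²:  R² = (484 + 5420) / 41 = 144
R = √144 = 12  ⇒  r_B = 12 − 6 = 6

rB=6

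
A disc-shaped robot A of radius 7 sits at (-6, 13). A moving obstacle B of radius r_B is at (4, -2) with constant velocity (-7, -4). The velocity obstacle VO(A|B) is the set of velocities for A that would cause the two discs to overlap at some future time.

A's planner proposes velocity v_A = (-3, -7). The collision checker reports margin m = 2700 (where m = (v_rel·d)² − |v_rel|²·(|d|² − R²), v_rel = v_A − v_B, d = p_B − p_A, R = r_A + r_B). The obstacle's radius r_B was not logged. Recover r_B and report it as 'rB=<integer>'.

m = 2700
d = (10, -15);  v_rel = (4, -3),  |v_rel|² = 25
v_rel×d = (4)·(-15) − (-3)·(10) = -30
since m = R²·25 − (-30)²:  R² = (900 + 2700) / 25 = 144
R = √144 = 12  ⇒  r_B = 12 − 7 = 5

rB=5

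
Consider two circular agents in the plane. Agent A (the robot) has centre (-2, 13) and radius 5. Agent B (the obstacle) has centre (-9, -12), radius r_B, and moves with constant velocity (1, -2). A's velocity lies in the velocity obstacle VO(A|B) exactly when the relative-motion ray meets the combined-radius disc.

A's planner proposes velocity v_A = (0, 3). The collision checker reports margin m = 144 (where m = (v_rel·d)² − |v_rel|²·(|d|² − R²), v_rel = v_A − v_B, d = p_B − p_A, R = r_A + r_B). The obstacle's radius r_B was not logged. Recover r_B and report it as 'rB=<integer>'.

m = 144
d = (-7, -25);  v_rel = (-1, 5),  |v_rel|² = 26
v_rel×d = (-1)·(-25) − (5)·(-7) = 60
since m = R²·26 − 60²:  R² = (3600 + 144) / 26 = 144
R = √144 = 12  ⇒  r_B = 12 − 5 = 7

rB=7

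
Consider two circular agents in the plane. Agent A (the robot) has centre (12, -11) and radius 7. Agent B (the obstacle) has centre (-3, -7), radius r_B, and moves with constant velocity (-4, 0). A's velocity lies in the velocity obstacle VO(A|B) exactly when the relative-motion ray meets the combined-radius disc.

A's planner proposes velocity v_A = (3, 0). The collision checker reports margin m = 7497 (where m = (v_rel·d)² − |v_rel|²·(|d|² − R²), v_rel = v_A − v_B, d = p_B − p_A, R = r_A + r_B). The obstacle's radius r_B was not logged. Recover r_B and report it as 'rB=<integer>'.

m = 7497
d = (-15, 4);  v_rel = (7, 0),  |v_rel|² = 49
v_rel×d = (7)·(4) − (0)·(-15) = 28
since m = R²·49 − 28²:  R² = (784 + 7497) / 49 = 169
R = √169 = 13  ⇒  r_B = 13 − 7 = 6

rB=6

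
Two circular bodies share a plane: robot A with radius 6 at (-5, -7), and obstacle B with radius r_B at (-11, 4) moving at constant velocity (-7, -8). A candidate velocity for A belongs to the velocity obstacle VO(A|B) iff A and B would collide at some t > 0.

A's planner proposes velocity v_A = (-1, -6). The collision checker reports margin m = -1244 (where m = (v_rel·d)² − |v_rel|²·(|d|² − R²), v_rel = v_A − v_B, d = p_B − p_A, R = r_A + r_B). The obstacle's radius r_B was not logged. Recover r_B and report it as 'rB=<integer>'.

m = -1244
d = (-6, 11);  v_rel = (6, 2),  |v_rel|² = 40
v_rel×d = (6)·(11) − (2)·(-6) = 78
since m = R²·40 − 78²:  R² = (6084 + -1244) / 40 = 121
R = √121 = 11  ⇒  r_B = 11 − 6 = 5

rB=5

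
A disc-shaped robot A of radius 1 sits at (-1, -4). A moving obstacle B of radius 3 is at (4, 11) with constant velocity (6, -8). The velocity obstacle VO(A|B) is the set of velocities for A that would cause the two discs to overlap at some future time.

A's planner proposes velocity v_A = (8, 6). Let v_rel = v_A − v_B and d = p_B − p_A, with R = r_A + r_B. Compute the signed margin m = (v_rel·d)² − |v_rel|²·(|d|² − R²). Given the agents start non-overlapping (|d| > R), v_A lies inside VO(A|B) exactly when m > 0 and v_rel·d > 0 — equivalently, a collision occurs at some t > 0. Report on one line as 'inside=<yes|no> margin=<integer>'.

d = (5, 15),  |d|² = 250;  R = 1+3 = 4,  c = 250−4² = 234
v_rel = (2, 14),  |v_rel|² = 200;  v_rel·d = (2)·(5) + (14)·(15) = 220
200·t² − 440·t + 234 = 0  ⇒  m = 220² − 200·234 = 1600
m = 1600 > 0,  v_rel·d = 220 > 0  ⇒  inside

inside=yes margin=1600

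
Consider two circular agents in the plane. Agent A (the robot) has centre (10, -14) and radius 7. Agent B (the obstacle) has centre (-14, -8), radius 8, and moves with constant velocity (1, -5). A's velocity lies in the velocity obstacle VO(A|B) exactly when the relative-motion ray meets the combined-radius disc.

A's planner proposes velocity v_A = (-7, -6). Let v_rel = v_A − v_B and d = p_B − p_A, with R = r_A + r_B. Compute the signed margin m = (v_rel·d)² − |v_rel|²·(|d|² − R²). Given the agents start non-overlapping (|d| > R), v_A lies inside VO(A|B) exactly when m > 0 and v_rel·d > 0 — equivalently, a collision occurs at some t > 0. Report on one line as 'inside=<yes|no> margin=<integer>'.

d = (-24, 6),  |d|² = 612;  R = 7+8 = 15,  c = 612−15² = 387
v_rel = (-8, -1),  |v_rel|² = 65;  v_rel·d = (-8)·(-24) + (-1)·(6) = 186
65·t² − 372·t + 387 = 0  ⇒  m = 186² − 65·387 = 9441
m = 9441 > 0,  v_rel·d = 186 > 0  ⇒  inside

inside=yes margin=9441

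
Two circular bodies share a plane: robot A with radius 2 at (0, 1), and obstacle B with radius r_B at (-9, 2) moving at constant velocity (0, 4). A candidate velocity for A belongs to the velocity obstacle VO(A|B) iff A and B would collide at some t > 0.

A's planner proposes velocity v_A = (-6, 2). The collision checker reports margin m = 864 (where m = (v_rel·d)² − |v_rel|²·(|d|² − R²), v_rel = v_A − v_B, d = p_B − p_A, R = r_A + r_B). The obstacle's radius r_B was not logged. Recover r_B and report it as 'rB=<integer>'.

m = 864
d = (-9, 1);  v_rel = (-6, -2),  |v_rel|² = 40
v_rel×d = (-6)·(1) − (-2)·(-9) = -24
since m = R²·40 − (-24)²:  R² = (576 + 864) / 40 = 36
R = √36 = 6  ⇒  r_B = 6 − 2 = 4

rB=4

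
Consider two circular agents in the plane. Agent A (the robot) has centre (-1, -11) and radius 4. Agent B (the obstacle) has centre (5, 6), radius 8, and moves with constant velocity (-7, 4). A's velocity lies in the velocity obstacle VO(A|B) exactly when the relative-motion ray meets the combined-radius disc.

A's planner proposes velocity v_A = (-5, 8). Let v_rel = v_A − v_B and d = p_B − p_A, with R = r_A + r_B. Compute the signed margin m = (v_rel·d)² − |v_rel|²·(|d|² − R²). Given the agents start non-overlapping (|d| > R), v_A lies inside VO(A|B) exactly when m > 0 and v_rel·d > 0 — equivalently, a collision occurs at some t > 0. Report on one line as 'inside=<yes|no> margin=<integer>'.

d = (6, 17),  |d|² = 325;  R = 4+8 = 12,  c = 325−12² = 181
v_rel = (2, 4),  |v_rel|² = 20;  v_rel·d = (2)·(6) + (4)·(17) = 80
20·t² − 160·t + 181 = 0  ⇒  m = 80² − 20·181 = 2780
m = 2780 > 0,  v_rel·d = 80 > 0  ⇒  inside

inside=yes margin=2780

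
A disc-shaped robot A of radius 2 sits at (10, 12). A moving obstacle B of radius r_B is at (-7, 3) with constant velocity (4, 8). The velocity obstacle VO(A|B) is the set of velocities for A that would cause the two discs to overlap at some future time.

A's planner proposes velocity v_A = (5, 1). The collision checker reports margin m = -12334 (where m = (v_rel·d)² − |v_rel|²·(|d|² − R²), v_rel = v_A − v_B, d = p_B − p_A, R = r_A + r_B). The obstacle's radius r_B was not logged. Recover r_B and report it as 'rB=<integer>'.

m = -12334
d = (-17, -9);  v_rel = (1, -7),  |v_rel|² = 50
v_rel×d = (1)·(-9) − (-7)·(-17) = -128
since m = R²·50 − (-128)²:  R² = (16384 + -12334) / 50 = 81
R = √81 = 9  ⇒  r_B = 9 − 2 = 7

rB=7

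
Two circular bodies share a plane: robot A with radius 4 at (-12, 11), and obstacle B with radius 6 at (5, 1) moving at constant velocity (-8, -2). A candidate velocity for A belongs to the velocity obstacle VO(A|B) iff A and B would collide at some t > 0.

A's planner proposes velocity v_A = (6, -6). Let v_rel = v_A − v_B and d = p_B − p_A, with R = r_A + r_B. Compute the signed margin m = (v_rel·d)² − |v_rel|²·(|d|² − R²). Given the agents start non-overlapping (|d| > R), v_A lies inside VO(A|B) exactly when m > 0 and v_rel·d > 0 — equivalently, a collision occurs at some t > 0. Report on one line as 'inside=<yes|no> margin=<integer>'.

d = (17, -10),  |d|² = 389;  R = 4+6 = 10,  c = 389−10² = 289
v_rel = (14, -4),  |v_rel|² = 212;  v_rel·d = (14)·(17) + (-4)·(-10) = 278
212·t² − 556·t + 289 = 0  ⇒  m = 278² − 212·289 = 16016
m = 16016 > 0,  v_rel·d = 278 > 0  ⇒  inside

inside=yes margin=16016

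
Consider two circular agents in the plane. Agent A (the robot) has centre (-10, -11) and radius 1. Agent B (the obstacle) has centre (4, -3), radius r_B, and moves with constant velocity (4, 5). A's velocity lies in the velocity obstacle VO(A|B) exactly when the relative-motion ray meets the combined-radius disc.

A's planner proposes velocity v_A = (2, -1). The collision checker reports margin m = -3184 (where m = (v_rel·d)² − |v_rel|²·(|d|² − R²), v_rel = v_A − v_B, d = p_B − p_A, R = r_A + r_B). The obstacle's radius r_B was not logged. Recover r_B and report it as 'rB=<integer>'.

m = -3184
d = (14, 8);  v_rel = (-2, -6),  |v_rel|² = 40
v_rel×d = (-2)·(8) − (-6)·(14) = 68
since m = R²·40 − 68²:  R² = (4624 + -3184) / 40 = 36
R = √36 = 6  ⇒  r_B = 6 − 1 = 5

rB=5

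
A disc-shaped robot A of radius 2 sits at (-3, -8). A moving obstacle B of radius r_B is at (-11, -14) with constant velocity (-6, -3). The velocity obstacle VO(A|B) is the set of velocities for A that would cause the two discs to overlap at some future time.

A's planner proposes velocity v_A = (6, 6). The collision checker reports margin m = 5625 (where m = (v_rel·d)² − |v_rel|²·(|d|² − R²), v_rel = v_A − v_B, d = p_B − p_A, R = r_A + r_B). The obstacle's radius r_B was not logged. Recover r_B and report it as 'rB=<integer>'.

m = 5625
d = (-8, -6);  v_rel = (12, 9),  |v_rel|² = 225
v_rel×d = (12)·(-6) − (9)·(-8) = 0
since m = R²·225 − 0²:  R² = (0 + 5625) / 225 = 25
R = √25 = 5  ⇒  r_B = 5 − 2 = 3

rB=3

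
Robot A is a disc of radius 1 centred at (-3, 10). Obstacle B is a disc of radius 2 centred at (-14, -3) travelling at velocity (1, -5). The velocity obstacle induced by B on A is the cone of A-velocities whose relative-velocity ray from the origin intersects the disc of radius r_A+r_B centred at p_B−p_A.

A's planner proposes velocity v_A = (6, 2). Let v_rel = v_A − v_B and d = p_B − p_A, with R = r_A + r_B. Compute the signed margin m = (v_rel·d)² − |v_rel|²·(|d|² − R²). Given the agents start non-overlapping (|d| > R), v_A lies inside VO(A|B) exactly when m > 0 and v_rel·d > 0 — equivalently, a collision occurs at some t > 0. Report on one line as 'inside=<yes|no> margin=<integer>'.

d = (-11, -13),  |d|² = 290;  R = 1+2 = 3,  c = 290−3² = 281
v_rel = (5, 7),  |v_rel|² = 74;  v_rel·d = (5)·(-11) + (7)·(-13) = -146
74·t² + 292·t + 281 = 0  ⇒  m = (-146)² − 74·281 = 522
m = 522 > 0,  v_rel·d = -146 < 0  ⇒  outside

inside=no margin=522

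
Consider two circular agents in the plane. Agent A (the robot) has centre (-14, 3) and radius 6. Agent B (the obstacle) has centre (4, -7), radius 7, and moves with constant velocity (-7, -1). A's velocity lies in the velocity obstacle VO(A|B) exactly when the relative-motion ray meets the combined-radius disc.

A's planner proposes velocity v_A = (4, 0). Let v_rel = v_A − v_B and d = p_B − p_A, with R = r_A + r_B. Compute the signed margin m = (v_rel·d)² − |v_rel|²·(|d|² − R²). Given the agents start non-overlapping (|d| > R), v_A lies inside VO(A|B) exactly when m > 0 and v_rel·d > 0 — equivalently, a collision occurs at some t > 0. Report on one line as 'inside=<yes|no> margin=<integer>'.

d = (18, -10),  |d|² = 424;  R = 6+7 = 13,  c = 424−13² = 255
v_rel = (11, 1),  |v_rel|² = 122;  v_rel·d = (11)·(18) + (1)·(-10) = 188
122·t² − 376·t + 255 = 0  ⇒  m = 188² − 122·255 = 4234
m = 4234 > 0,  v_rel·d = 188 > 0  ⇒  inside

inside=yes margin=4234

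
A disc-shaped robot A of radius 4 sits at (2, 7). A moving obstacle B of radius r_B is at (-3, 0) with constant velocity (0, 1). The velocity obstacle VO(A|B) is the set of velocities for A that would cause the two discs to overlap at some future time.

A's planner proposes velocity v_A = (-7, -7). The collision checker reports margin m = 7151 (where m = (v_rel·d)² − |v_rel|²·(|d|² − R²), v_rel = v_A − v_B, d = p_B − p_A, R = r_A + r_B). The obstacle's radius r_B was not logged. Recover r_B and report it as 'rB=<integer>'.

m = 7151
d = (-5, -7);  v_rel = (-7, -8),  |v_rel|² = 113
v_rel×d = (-7)·(-7) − (-8)·(-5) = 9
since m = R²·113 − 9²:  R² = (81 + 7151) / 113 = 64
R = √64 = 8  ⇒  r_B = 8 − 4 = 4

rB=4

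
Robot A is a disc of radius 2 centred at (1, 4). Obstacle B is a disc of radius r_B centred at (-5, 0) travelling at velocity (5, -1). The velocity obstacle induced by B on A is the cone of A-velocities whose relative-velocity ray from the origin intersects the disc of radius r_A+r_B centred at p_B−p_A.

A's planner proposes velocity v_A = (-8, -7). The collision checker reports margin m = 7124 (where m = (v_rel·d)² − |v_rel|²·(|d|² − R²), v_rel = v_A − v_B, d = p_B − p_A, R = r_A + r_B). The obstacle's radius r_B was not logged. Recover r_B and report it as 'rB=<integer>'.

m = 7124
d = (-6, -4);  v_rel = (-13, -6),  |v_rel|² = 205
v_rel×d = (-13)·(-4) − (-6)·(-6) = 16
since m = R²·205 − 16²:  R² = (256 + 7124) / 205 = 36
R = √36 = 6  ⇒  r_B = 6 − 2 = 4

rB=4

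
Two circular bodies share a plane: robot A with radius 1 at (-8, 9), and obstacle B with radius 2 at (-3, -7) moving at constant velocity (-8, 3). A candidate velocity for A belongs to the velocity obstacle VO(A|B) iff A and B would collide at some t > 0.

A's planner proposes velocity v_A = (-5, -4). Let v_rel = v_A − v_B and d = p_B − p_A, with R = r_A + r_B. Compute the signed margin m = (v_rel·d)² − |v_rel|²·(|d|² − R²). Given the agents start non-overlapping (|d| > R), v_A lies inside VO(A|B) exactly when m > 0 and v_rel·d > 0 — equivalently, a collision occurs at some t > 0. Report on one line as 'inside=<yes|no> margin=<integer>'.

d = (5, -16),  |d|² = 281;  R = 1+2 = 3,  c = 281−3² = 272
v_rel = (3, -7),  |v_rel|² = 58;  v_rel·d = (3)·(5) + (-7)·(-16) = 127
58·t² − 254·t + 272 = 0  ⇒  m = 127² − 58·272 = 353
m = 353 > 0,  v_rel·d = 127 > 0  ⇒  inside

inside=yes margin=353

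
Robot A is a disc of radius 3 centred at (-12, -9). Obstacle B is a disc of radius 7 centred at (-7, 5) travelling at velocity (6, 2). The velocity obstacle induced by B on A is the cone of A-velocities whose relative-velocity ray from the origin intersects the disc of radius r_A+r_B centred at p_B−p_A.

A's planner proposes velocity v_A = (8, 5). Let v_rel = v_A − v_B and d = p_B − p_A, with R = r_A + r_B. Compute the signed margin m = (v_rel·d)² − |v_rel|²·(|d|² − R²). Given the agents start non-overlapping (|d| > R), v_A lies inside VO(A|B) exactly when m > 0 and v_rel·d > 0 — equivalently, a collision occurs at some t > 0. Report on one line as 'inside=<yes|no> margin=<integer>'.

d = (5, 14),  |d|² = 221;  R = 3+7 = 10,  c = 221−10² = 121
v_rel = (2, 3),  |v_rel|² = 13;  v_rel·d = (2)·(5) + (3)·(14) = 52
13·t² − 104·t + 121 = 0  ⇒  m = 52² − 13·121 = 1131
m = 1131 > 0,  v_rel·d = 52 > 0  ⇒  inside

inside=yes margin=1131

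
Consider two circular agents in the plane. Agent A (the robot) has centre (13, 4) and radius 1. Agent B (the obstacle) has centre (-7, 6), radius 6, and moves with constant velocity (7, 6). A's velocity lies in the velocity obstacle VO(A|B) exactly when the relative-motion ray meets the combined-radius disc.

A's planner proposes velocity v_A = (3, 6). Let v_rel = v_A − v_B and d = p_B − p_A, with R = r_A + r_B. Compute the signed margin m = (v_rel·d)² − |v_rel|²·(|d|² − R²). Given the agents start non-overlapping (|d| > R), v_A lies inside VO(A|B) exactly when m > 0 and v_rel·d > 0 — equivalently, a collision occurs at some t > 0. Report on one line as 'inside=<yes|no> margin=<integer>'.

d = (-20, 2),  |d|² = 404;  R = 1+6 = 7,  c = 404−7² = 355
v_rel = (-4, 0),  |v_rel|² = 16;  v_rel·d = (-4)·(-20) + (0)·(2) = 80
16·t² − 160·t + 355 = 0  ⇒  m = 80² − 16·355 = 720
m = 720 > 0,  v_rel·d = 80 > 0  ⇒  inside

inside=yes margin=720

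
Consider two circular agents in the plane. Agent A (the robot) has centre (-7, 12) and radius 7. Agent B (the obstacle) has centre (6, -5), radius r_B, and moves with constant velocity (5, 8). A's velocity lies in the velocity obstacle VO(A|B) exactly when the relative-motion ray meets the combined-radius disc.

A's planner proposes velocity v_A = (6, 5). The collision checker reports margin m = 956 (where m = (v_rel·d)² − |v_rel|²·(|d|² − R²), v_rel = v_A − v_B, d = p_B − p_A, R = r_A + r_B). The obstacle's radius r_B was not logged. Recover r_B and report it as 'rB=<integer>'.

m = 956
d = (13, -17);  v_rel = (1, -3),  |v_rel|² = 10
v_rel×d = (1)·(-17) − (-3)·(13) = 22
since m = R²·10 − 22²:  R² = (484 + 956) / 10 = 144
R = √144 = 12  ⇒  r_B = 12 − 7 = 5

rB=5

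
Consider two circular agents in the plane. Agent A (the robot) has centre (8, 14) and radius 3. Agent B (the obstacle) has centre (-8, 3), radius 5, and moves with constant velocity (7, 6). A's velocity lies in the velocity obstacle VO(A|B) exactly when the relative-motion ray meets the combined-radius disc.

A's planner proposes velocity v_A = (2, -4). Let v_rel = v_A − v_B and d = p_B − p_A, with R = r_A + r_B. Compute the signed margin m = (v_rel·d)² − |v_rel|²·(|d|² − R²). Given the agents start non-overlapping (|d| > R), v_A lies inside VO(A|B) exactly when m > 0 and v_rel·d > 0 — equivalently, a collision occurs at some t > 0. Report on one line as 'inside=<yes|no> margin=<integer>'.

d = (-16, -11),  |d|² = 377;  R = 3+5 = 8,  c = 377−8² = 313
v_rel = (-5, -10),  |v_rel|² = 125;  v_rel·d = (-5)·(-16) + (-10)·(-11) = 190
125·t² − 380·t + 313 = 0  ⇒  m = 190² − 125·313 = -3025
m = -3025 < 0,  v_rel·d = 190 > 0  ⇒  outside

inside=no margin=-3025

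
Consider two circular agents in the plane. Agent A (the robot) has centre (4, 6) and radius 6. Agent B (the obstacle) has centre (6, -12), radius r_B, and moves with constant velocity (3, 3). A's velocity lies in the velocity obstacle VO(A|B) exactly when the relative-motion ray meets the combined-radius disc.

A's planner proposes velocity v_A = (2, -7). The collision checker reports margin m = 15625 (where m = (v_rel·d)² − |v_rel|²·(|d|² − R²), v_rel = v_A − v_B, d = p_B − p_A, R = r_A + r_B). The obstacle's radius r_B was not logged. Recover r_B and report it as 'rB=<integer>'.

m = 15625
d = (2, -18);  v_rel = (-1, -10),  |v_rel|² = 101
v_rel×d = (-1)·(-18) − (-10)·(2) = 38
since m = R²·101 − 38²:  R² = (1444 + 15625) / 101 = 169
R = √169 = 13  ⇒  r_B = 13 − 6 = 7

rB=7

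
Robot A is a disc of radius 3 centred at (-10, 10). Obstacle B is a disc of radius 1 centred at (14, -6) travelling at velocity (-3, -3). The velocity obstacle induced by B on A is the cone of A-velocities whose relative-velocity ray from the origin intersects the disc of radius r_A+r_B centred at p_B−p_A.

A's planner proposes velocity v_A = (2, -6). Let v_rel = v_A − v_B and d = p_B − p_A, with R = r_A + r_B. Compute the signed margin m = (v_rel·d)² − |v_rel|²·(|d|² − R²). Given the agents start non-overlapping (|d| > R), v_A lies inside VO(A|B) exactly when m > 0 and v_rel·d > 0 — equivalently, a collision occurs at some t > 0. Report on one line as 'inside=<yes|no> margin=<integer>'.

d = (24, -16),  |d|² = 832;  R = 3+1 = 4,  c = 832−4² = 816
v_rel = (5, -3),  |v_rel|² = 34;  v_rel·d = (5)·(24) + (-3)·(-16) = 168
34·t² − 336·t + 816 = 0  ⇒  m = 168² − 34·816 = 480
m = 480 > 0,  v_rel·d = 168 > 0  ⇒  inside

inside=yes margin=480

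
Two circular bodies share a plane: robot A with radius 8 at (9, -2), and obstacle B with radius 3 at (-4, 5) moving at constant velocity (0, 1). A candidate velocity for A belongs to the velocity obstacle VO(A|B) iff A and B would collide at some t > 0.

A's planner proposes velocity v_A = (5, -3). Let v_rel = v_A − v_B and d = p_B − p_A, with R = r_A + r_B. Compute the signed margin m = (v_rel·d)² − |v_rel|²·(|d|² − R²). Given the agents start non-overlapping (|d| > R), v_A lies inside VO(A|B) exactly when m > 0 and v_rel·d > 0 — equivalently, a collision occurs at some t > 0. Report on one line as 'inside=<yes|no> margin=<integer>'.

d = (-13, 7),  |d|² = 218;  R = 8+3 = 11,  c = 218−11² = 97
v_rel = (5, -4),  |v_rel|² = 41;  v_rel·d = (5)·(-13) + (-4)·(7) = -93
41·t² + 186·t + 97 = 0  ⇒  m = (-93)² − 41·97 = 4672
m = 4672 > 0,  v_rel·d = -93 < 0  ⇒  outside

inside=no margin=4672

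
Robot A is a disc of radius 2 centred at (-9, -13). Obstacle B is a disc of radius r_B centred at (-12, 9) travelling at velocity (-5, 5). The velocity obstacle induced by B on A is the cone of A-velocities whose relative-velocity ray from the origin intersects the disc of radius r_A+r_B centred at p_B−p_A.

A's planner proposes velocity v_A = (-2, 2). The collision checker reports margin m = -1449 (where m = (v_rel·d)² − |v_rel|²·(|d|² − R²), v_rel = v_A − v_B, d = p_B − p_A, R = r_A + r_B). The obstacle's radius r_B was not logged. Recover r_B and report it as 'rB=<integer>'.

m = -1449
d = (-3, 22);  v_rel = (3, -3),  |v_rel|² = 18
v_rel×d = (3)·(22) − (-3)·(-3) = 57
since m = R²·18 − 57²:  R² = (3249 + -1449) / 18 = 100
R = √100 = 10  ⇒  r_B = 10 − 2 = 8

rB=8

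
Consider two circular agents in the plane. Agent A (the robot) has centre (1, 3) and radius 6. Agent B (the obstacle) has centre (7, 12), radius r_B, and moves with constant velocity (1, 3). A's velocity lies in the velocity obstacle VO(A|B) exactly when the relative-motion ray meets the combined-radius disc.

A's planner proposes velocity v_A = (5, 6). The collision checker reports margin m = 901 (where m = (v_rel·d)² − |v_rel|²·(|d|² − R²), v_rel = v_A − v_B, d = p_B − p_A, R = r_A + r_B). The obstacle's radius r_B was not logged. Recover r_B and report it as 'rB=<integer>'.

m = 901
d = (6, 9);  v_rel = (4, 3),  |v_rel|² = 25
v_rel×d = (4)·(9) − (3)·(6) = 18
since m = R²·25 − 18²:  R² = (324 + 901) / 25 = 49
R = √49 = 7  ⇒  r_B = 7 − 6 = 1

rB=1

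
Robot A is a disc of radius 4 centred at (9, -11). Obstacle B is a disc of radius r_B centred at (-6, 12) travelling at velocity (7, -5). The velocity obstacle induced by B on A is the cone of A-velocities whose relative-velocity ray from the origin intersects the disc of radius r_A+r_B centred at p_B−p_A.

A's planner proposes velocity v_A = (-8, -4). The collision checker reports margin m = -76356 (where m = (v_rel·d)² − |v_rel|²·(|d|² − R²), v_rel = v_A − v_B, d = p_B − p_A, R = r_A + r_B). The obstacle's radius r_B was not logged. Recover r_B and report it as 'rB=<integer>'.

m = -76356
d = (-15, 23);  v_rel = (-15, 1),  |v_rel|² = 226
v_rel×d = (-15)·(23) − (1)·(-15) = -330
since m = R²·226 − (-330)²:  R² = (108900 + -76356) / 226 = 144
R = √144 = 12  ⇒  r_B = 12 − 4 = 8

rB=8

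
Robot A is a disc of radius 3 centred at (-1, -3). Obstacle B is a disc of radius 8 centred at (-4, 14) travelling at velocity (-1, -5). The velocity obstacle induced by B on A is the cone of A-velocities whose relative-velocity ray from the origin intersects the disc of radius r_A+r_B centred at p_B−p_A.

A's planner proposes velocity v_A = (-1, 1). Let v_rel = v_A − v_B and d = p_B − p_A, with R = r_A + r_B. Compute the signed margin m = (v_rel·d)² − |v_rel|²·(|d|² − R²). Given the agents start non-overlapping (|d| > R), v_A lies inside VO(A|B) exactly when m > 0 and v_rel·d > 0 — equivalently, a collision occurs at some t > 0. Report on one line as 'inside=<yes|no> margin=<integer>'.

d = (-3, 17),  |d|² = 298;  R = 3+8 = 11,  c = 298−11² = 177
v_rel = (0, 6),  |v_rel|² = 36;  v_rel·d = (0)·(-3) + (6)·(17) = 102
36·t² − 204·t + 177 = 0  ⇒  m = 102² − 36·177 = 4032
m = 4032 > 0,  v_rel·d = 102 > 0  ⇒  inside

inside=yes margin=4032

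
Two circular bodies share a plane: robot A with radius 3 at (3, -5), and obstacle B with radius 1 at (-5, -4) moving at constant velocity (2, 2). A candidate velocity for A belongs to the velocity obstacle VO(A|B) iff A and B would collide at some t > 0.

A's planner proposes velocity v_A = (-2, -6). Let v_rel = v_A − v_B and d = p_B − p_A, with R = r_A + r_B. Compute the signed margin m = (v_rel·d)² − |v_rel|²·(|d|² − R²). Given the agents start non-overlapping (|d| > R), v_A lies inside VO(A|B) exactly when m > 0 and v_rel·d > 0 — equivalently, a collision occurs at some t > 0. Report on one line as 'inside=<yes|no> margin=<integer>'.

d = (-8, 1),  |d|² = 65;  R = 3+1 = 4,  c = 65−4² = 49
v_rel = (-4, -8),  |v_rel|² = 80;  v_rel·d = (-4)·(-8) + (-8)·(1) = 24
80·t² − 48·t + 49 = 0  ⇒  m = 24² − 80·49 = -3344
m = -3344 < 0,  v_rel·d = 24 > 0  ⇒  outside

inside=no margin=-3344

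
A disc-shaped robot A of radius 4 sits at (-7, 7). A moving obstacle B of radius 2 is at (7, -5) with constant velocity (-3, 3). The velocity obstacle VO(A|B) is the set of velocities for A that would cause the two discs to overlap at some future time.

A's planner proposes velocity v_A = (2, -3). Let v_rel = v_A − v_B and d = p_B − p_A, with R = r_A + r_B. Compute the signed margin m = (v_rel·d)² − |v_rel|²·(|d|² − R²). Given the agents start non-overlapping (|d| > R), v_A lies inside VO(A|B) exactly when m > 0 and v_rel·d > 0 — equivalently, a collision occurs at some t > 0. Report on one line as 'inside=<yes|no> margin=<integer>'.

d = (14, -12),  |d|² = 340;  R = 4+2 = 6,  c = 340−6² = 304
v_rel = (5, -6),  |v_rel|² = 61;  v_rel·d = (5)·(14) + (-6)·(-12) = 142
61·t² − 284·t + 304 = 0  ⇒  m = 142² − 61·304 = 1620
m = 1620 > 0,  v_rel·d = 142 > 0  ⇒  inside

inside=yes margin=1620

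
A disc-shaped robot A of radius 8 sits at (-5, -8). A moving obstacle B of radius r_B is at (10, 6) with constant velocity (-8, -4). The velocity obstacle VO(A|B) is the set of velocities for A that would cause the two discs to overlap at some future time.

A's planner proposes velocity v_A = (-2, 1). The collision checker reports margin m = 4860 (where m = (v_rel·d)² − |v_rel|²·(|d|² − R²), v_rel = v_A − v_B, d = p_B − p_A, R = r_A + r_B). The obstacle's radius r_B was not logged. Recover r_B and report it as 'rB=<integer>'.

m = 4860
d = (15, 14);  v_rel = (6, 5),  |v_rel|² = 61
v_rel×d = (6)·(14) − (5)·(15) = 9
since m = R²·61 − 9²:  R² = (81 + 4860) / 61 = 81
R = √81 = 9  ⇒  r_B = 9 − 8 = 1

rB=1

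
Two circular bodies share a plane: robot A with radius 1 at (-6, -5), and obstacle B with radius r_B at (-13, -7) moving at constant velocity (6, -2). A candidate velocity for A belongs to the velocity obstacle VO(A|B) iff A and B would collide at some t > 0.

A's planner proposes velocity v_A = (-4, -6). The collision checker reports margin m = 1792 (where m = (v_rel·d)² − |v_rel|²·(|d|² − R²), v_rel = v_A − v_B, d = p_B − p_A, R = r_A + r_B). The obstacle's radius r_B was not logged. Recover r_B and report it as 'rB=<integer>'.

m = 1792
d = (-7, -2);  v_rel = (-10, -4),  |v_rel|² = 116
v_rel×d = (-10)·(-2) − (-4)·(-7) = -8
since m = R²·116 − (-8)²:  R² = (64 + 1792) / 116 = 16
R = √16 = 4  ⇒  r_B = 4 − 1 = 3

rB=3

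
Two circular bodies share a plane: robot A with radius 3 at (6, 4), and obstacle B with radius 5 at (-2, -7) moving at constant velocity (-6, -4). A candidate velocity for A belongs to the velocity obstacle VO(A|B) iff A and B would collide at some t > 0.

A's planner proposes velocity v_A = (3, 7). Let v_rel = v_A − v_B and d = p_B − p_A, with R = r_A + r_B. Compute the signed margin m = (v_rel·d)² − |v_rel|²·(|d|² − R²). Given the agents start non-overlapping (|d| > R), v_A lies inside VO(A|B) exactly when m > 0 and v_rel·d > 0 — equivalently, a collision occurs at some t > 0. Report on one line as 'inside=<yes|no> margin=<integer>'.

d = (-8, -11),  |d|² = 185;  R = 3+5 = 8,  c = 185−8² = 121
v_rel = (9, 11),  |v_rel|² = 202;  v_rel·d = (9)·(-8) + (11)·(-11) = -193
202·t² + 386·t + 121 = 0  ⇒  m = (-193)² − 202·121 = 12807
m = 12807 > 0,  v_rel·d = -193 < 0  ⇒  outside

inside=no margin=12807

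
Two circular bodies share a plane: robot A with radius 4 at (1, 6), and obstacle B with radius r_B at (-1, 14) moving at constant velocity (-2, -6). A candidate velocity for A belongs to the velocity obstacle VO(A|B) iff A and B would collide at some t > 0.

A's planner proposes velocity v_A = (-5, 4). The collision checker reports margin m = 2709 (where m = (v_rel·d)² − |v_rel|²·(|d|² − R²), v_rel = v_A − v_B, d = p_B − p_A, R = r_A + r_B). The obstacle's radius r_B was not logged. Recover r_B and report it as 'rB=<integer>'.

m = 2709
d = (-2, 8);  v_rel = (-3, 10),  |v_rel|² = 109
v_rel×d = (-3)·(8) − (10)·(-2) = -4
since m = R²·109 − (-4)²:  R² = (16 + 2709) / 109 = 25
R = √25 = 5  ⇒  r_B = 5 − 4 = 1

rB=1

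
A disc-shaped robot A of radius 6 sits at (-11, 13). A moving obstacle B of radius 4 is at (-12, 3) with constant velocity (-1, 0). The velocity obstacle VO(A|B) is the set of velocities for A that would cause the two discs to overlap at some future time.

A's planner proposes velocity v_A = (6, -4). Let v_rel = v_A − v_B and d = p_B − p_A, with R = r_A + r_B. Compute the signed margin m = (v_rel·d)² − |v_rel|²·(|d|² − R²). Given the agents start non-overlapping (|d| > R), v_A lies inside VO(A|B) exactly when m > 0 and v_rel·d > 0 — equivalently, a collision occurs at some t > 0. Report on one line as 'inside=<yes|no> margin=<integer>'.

d = (-1, -10),  |d|² = 101;  R = 6+4 = 10,  c = 101−10² = 1
v_rel = (7, -4),  |v_rel|² = 65;  v_rel·d = (7)·(-1) + (-4)·(-10) = 33
65·t² − 66·t + 1 = 0  ⇒  m = 33² − 65·1 = 1024
m = 1024 > 0,  v_rel·d = 33 > 0  ⇒  inside

inside=yes margin=1024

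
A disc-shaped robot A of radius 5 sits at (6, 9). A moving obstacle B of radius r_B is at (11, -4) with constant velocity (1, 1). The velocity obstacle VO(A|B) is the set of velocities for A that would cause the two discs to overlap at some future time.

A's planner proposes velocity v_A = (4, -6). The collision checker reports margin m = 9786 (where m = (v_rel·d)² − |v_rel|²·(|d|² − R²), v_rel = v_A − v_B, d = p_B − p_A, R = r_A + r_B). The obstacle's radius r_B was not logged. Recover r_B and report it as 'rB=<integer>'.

m = 9786
d = (5, -13);  v_rel = (3, -7),  |v_rel|² = 58
v_rel×d = (3)·(-13) − (-7)·(5) = -4
since m = R²·58 − (-4)²:  R² = (16 + 9786) / 58 = 169
R = √169 = 13  ⇒  r_B = 13 − 5 = 8

rB=8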